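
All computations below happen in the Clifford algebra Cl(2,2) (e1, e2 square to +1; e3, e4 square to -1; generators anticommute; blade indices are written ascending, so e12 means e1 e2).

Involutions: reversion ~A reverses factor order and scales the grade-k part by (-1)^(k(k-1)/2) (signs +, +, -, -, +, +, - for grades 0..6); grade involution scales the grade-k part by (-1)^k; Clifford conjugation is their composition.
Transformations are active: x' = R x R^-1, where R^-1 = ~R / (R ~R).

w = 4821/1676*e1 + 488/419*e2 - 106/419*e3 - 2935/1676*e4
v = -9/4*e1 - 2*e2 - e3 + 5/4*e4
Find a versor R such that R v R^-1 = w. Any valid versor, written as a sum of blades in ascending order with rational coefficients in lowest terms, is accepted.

Here q(v) = q(w) = 13/2; the classical choice R = v + w = 525/838*e1 - 350/419*e2 - 525/419*e3 - 210/419*e4 then realises v -> w under the sandwich.
Answer: 525/838*e1 - 350/419*e2 - 525/419*e3 - 210/419*e4


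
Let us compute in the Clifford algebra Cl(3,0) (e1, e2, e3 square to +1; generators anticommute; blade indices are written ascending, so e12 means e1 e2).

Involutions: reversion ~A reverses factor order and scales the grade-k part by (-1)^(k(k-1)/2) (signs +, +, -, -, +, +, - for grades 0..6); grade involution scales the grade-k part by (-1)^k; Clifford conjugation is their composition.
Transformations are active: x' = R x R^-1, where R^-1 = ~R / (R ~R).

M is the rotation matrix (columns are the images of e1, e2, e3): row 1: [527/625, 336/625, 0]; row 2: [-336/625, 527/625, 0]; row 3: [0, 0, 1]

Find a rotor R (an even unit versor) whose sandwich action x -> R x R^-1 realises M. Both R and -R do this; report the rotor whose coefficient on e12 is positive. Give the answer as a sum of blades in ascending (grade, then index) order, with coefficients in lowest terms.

Method: write R = a + b12*e12 + b13*e13 + b23*e23 with a^2 + b12^2 + b13^2 + b23^2 = 1 (so R^-1 = ~R). Expanding the columns R e_j ~R gives tr M = 4a^2 - 1 and, from the antisymmetric part, M21 - M12 = -4a*b12, M13 - M31 = 4a*b13, M32 - M23 = -4a*b23.
Here tr M = 1679/625, so a^2 = (1 + tr M)/4 = 576/625 and a = ±24/25. Taking a = 24/25: M21 - M12 = -672/625, M13 - M31 = 0, M32 - M23 = 0, giving b12 = 7/25, b13 = 0, b23 = 0, i.e. R = 24/25 + 7/25*e12.
Its e12 coefficient is already positive.
Answer: 24/25 + 7/25*e12. Note: both R and -R realise this M (trace 1679/625); the covering map identifies them, and the e12-coefficient sign is the tie-breaker.


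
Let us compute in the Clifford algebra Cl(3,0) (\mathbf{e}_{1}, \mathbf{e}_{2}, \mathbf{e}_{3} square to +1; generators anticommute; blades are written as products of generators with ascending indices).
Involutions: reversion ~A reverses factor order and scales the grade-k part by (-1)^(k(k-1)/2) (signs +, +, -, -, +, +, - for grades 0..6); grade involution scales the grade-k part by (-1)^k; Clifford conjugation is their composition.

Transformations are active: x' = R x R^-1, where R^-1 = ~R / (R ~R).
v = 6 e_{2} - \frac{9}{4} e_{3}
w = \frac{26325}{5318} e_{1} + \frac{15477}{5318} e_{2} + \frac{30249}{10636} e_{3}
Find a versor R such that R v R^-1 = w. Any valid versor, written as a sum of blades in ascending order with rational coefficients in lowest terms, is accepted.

Sketch: the shared square \frac{657}{16} makes R = v + w = \frac{26325}{5318} e_{1} + \frac{47385}{5318} e_{2} + \frac{3159}{5318} e_{3} the natural versor; its sandwich fixes that direction, negates (v - w)/2, and sends v to w.
Answer: \frac{26325}{5318} e_{1} + \frac{47385}{5318} e_{2} + \frac{3159}{5318} e_{3}


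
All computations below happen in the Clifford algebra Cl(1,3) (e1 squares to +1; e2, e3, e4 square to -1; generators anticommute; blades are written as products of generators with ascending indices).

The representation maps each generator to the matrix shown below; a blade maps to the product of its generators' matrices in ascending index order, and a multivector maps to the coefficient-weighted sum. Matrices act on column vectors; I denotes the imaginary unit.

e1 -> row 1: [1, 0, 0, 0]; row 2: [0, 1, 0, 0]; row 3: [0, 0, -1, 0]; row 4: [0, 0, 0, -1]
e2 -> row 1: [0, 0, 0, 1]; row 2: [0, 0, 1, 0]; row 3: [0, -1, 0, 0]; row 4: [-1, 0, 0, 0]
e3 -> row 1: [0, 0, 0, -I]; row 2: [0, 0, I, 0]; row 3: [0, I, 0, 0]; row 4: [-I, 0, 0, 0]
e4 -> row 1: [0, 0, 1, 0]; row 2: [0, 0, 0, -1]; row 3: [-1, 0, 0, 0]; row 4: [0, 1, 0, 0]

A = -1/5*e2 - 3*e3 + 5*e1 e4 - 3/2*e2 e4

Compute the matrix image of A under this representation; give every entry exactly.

Bivector images (products of the table entries): rho(e1 e4) = rho(e1)rho(e4) = row 1: [0, 0, 1, 0]; row 2: [0, 0, 0, -1]; row 3: [1, 0, 0, 0]; row 4: [0, -1, 0, 0]; rho(e2 e4) = rho(e2)rho(e4) = row 1: [0, 1, 0, 0]; row 2: [-1, 0, 0, 0]; row 3: [0, 0, 0, 1]; row 4: [0, 0, -1, 0].
M = (-1/5)*rho(e2) + (-3)*rho(e3) + (5)*rho(e1 e4) + (-3/2)*rho(e2 e4), summed entrywise:
Answer: row 1: [0, -3/2, 5, -1/5 + 3*I]; row 2: [3/2, 0, -1/5 - 3*I, -5]; row 3: [5, 1/5 - 3*I, 0, -3/2]; row 4: [1/5 + 3*I, -5, 3/2, 0]


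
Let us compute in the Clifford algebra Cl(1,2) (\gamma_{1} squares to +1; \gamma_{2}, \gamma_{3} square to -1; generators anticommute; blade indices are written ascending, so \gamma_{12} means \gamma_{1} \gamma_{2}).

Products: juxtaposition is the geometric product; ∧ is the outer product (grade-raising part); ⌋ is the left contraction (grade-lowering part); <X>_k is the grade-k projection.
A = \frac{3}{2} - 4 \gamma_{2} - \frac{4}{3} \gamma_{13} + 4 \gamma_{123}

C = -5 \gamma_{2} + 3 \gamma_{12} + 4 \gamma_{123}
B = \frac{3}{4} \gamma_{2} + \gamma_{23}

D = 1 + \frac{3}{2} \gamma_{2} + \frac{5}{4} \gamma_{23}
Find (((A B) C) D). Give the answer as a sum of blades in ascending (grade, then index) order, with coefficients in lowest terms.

step 1: 3 - 4 \gamma_{1} + \frac{9}{8} \gamma_{2} + 4 \gamma_{3} - \frac{4}{3} \gamma_{12} + 3 \gamma_{13} + \frac{3}{2} \gamma_{23} + \gamma_{123}
step 2: -\frac{19}{8} - \frac{223}{24} \gamma_{1} - 39 \gamma_{2} - \frac{59}{6} \gamma_{3} + 13 \gamma_{12} + 4 \gamma_{13} + 13 \gamma_{23} + 39 \gamma_{123}
step 3: \frac{319}{8} - \frac{1861}{24} \gamma_{1} - \frac{2633}{48} \gamma_{2} + \frac{701}{12} \gamma_{3} + \frac{65}{16} \gamma_{12} + \frac{185}{4} \gamma_{13} + \frac{793}{32} \gamma_{23} + \frac{2053}{96} \gamma_{123}
Answer: \frac{319}{8} - \frac{1861}{24} \gamma_{1} - \frac{2633}{48} \gamma_{2} + \frac{701}{12} \gamma_{3} + \frac{65}{16} \gamma_{12} + \frac{185}{4} \gamma_{13} + \frac{793}{32} \gamma_{23} + \frac{2053}{96} \gamma_{123}


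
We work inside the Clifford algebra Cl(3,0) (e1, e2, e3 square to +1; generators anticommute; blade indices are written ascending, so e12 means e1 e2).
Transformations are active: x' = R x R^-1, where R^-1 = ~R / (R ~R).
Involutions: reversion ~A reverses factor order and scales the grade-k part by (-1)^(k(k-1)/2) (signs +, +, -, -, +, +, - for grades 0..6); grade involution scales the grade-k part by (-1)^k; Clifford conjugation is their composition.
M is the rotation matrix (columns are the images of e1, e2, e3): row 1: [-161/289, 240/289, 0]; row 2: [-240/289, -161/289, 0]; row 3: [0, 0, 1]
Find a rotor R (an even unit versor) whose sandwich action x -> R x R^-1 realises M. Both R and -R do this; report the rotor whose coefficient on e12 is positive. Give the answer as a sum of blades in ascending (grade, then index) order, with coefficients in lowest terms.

Method: write R = a + b12*e12 + b13*e13 + b23*e23 with a^2 + b12^2 + b13^2 + b23^2 = 1 (so R^-1 = ~R). Expanding the columns R e_j ~R gives tr M = 4a^2 - 1 and, from the antisymmetric part, M21 - M12 = -4a*b12, M13 - M31 = 4a*b13, M32 - M23 = -4a*b23.
Here tr M = -33/289, so a^2 = (1 + tr M)/4 = 64/289 and a = ±8/17. Taking a = 8/17: M21 - M12 = -480/289, M13 - M31 = 0, M32 - M23 = 0, giving b12 = 15/17, b13 = 0, b23 = 0, i.e. R = 8/17 + 15/17*e12.
Its e12 coefficient is already positive.
Answer: 8/17 + 15/17*e12. Sheet selection: the two-to-one cover makes ±R indistinguishable at the matrix level (trace -33/289), so uniqueness comes from the required sign on e12.


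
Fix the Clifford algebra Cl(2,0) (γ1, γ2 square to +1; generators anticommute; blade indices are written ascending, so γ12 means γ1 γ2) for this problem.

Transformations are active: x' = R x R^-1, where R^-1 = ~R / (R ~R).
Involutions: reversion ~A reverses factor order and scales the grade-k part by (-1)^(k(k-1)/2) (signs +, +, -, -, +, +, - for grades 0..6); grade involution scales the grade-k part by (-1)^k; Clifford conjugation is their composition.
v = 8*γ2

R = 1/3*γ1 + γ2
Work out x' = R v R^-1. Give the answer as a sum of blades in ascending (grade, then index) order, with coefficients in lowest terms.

~R = 1/3*γ1 + γ2, and R ~R = 10/9, so R^-1 = ~R / (10/9).
R v = 8 + 8/3*γ12
Answer: 24/5*γ1 + 32/5*γ2


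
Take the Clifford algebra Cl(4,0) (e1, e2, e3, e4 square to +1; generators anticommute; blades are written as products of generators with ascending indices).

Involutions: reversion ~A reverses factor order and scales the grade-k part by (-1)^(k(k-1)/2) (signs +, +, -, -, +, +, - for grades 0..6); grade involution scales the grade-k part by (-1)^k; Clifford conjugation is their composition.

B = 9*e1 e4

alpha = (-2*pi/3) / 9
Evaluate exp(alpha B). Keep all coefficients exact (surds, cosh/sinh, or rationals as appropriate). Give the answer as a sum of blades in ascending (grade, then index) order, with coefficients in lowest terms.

B^2 = (9)^2*(e1 e4)^2 = 81*(-1) = -81 (a basis 2-blade squares to minus the product of its generators' squares).
B^2 = -81 — circular case — the even/odd split gives cos and sin: l = 9, alpha*l = -2*pi/3, so exp(alpha B) = cos(-2*pi/3) + (sin(-2*pi/3)/9)*B = -1/2 + (-sqrt(3)/18)*B.
Answer: -1/2 - sqrt(3)/2*e1 e4


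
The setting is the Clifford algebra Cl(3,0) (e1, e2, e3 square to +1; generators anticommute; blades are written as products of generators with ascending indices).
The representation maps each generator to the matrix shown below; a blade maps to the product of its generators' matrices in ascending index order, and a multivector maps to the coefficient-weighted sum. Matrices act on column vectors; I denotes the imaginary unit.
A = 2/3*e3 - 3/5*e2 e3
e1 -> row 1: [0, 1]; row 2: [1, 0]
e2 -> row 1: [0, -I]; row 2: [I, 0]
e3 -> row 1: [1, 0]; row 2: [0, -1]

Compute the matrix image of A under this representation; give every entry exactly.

Bivector images (products of the table entries): rho(e2 e3) = rho(e2)rho(e3) = row 1: [0, I]; row 2: [I, 0].
M = (2/3)*rho(e3) + (-3/5)*rho(e2 e3), summed entrywise:
Answer: row 1: [2/3, -3*I/5]; row 2: [-3*I/5, -2/3]


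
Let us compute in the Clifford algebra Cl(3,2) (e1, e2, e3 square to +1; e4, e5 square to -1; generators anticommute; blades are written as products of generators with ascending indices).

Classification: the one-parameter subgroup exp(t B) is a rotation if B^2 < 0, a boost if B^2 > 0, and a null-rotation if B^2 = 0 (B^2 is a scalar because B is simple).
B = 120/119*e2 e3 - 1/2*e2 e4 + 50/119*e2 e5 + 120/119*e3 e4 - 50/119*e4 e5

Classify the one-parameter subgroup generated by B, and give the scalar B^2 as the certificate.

B^2 term by term: the squares give (120/119)^2*(e2 e3)^2 + (-1/2)^2*(e2 e4)^2 + (50/119)^2*(e2 e5)^2 + (120/119)^2*(e3 e4)^2 + (-50/119)^2*(e4 e5)^2 = 14400/14161*(-1) + 1/4*(+1) + 2500/14161*(+1) + 14400/14161*(+1) + 2500/14161*(-1) = 1/4 (each basis 2-blade squares to minus the product of its generators' squares); cross terms between blades sharing an index anticommute and cancel; the commuting (index-disjoint) pairs give grade-4 terms 2*c*c'*(blade product), which cancel blade by blade — e2 e3 e4 e5: -12000/14161 + 12000/14161 = 0 — confirming B is simple. So B^2 = 1/4.
Answer: boost, certificate B^2 = 1/4. Key observation: B^2 = 1/4 is a conjugation invariant, so its sign decides the class regardless of the surface form of B.


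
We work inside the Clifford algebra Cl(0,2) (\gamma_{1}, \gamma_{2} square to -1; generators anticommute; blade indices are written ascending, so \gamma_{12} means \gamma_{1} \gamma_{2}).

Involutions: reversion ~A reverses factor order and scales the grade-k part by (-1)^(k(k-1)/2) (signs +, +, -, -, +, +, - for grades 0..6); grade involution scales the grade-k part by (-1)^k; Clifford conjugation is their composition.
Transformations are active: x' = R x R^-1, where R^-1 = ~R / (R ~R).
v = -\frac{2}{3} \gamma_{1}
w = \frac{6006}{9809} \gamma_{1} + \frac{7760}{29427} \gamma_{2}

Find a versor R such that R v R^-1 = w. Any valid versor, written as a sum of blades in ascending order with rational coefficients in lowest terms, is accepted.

The midline construction: v and w both square to -\frac{4}{9}, so reflecting in their sum -\frac{1600}{29427} \gamma_{1} + \frac{7760}{29427} \gamma_{2} exchanges them.
Answer: -\frac{1600}{29427} \gamma_{1} + \frac{7760}{29427} \gamma_{2}


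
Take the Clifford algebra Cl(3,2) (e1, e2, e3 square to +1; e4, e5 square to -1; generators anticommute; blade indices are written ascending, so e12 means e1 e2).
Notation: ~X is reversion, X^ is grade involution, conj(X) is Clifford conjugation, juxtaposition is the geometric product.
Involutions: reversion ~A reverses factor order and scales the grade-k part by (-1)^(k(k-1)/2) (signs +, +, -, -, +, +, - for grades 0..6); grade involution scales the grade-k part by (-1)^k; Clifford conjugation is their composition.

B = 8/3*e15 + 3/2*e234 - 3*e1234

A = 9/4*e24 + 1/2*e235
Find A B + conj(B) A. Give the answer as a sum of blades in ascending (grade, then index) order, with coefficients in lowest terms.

first term: -27/8*e3 + 27/4*e13 + 3/4*e45 + 4/3*e123 + 3/2*e145 + 6*e1245
second term: -27/8*e3 + 27/4*e13 - 3/4*e45 + 4/3*e123 + 3/2*e145 - 6*e1245
Answer: -27/4*e3 + 27/2*e13 + 8/3*e123 + 3*e145


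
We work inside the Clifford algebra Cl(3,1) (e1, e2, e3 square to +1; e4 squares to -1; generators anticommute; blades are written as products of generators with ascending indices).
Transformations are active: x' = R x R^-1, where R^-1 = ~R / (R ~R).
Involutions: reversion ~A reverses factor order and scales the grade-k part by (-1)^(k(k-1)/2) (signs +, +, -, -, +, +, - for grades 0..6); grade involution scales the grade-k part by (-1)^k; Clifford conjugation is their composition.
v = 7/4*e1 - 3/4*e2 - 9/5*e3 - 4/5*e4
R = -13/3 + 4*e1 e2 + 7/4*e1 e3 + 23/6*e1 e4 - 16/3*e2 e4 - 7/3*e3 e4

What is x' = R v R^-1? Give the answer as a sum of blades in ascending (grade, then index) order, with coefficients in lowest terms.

~R = -13/3 - 4*e1 e2 - 7/4*e1 e3 - 23/6*e1 e4 + 16/3*e2 e4 + 7/3*e3 e4, and R ~R = -1547/144, so R^-1 = ~R / (-1547/144).
R v = -32/3*e1 - 481/60*e2 + 689/240*e3 - 1373/120*e4 - 471/80*e1 e2 e3 - 1159/120*e1 e2 e4 + 17/12*e1 e3 e4 - 157/20*e2 e3 e4
Answer: -359/260*e1 + 11789/4420*e2 - 337/1105*e3 - 1878/1105*e4


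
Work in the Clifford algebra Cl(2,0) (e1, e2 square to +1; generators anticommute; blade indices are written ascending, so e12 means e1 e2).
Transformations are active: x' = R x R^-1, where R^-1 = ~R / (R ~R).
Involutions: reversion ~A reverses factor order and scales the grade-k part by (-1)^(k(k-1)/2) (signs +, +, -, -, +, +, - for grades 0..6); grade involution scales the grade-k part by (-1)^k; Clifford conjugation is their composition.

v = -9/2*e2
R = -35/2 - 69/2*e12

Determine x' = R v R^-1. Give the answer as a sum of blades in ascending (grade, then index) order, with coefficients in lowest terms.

~R = -35/2 + 69/2*e12, and R ~R = 2993/2, so R^-1 = ~R / (2993/2).
R v = 621/4*e1 + 315/4*e2
Answer: -21735/5986*e1 + 7956/2993*e2


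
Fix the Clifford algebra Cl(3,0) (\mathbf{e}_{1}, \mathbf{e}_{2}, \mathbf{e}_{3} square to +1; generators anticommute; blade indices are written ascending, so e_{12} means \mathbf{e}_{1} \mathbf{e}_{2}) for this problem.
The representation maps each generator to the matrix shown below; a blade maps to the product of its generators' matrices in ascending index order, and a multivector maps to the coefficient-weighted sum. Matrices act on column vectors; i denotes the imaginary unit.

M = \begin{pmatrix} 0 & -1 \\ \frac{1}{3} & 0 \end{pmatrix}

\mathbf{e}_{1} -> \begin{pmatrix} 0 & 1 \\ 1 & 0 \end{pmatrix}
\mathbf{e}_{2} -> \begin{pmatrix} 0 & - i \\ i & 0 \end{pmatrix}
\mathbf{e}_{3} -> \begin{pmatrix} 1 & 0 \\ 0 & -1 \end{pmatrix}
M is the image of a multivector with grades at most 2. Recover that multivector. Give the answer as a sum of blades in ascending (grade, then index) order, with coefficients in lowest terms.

Method: 1, rho(e_{1}), rho(e_{2}), rho(e_{3}) form a trace-orthogonal basis of the 2x2 complex matrices (tr(X Y) = 2 if X = Y, else 0), so M = m0*1 + m1*rho(e_{1}) + m2*rho(e_{2}) + m3*rho(e_{3}) with m0 = tr(M)/2 = 0, m1 = tr(M rho(e_{1}))/2 = - \frac{1}{3}, m2 = tr(M rho(e_{2}))/2 = - \frac{2 i}{3}, m3 = tr(M rho(e_{3}))/2 = 0.
Multiplying table entries, the bivector images are rho(e_{12}) = i*rho(e_{3}), rho(e_{13}) = -i*rho(e_{2}), rho(e_{23}) = i*rho(e_{1}); with real blade coefficients the real parts of m0..m3 are the coefficients of 1, e_{1}, e_{2}, e_{3} and the imaginary parts give the bivectors (e_{23}: Im m1, e_{13}: -Im m2, e_{12}: Im m3).
Answer: -\frac{1}{3} e_{1} + \frac{2}{3} e_{13}


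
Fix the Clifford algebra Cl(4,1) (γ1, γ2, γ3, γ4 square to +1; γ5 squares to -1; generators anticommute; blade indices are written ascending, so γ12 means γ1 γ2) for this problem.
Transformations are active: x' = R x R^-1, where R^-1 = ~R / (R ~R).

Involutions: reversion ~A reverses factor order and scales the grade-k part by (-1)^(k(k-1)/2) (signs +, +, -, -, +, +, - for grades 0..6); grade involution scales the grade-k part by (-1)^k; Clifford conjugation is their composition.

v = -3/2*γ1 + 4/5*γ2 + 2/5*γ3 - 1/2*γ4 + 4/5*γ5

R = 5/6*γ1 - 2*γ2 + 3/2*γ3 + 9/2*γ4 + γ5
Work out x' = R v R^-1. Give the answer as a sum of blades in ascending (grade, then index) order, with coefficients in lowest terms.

~R = 5/6*γ1 - 2*γ2 + 3/2*γ3 + 9/2*γ4 + γ5, and R ~R = 943/36, so R^-1 = ~R / (943/36).
R v = -53/10 - 7/3*γ12 + 31/12*γ13 + 19/3*γ14 + 13/6*γ15 - 2*γ23 - 13/5*γ24 - 12/5*γ25 - 51/20*γ34 + 4/5*γ35 + 41/10*γ45
Answer: 2193/1886*γ1 + 44/4715*γ2 - 4748/4715*γ3 - 12457/9430*γ4 - 1136/943*γ5


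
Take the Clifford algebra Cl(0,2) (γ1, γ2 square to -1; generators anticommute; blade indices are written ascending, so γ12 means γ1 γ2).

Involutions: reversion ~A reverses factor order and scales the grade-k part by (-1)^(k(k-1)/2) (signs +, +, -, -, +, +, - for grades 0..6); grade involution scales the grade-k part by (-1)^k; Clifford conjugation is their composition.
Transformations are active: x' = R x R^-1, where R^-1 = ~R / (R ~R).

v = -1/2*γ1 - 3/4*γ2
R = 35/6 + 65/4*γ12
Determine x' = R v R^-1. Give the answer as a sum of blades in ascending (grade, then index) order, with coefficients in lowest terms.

~R = 35/6 - 65/4*γ12, and R ~R = 42925/144, so R^-1 = ~R / (42925/144).
R v = 445/48*γ1 - 25/2*γ2
Answer: 2963/3434*γ1 + 1791/6868*γ2


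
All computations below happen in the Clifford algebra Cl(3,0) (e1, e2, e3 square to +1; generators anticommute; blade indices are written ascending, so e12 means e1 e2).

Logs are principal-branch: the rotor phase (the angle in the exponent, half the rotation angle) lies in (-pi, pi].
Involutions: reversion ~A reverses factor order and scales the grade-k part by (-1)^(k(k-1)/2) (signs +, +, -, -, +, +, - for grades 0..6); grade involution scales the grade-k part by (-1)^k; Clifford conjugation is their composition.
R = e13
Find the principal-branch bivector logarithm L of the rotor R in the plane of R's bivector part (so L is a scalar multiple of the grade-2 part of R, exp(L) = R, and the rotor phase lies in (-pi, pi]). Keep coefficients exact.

The scalar part of R is 0, so the principal-branch rotor phase is pinned; divide the bivector part by its sine to get the unit plane — L is the phase times that plane.
Concretely: cos(phase) = 0 gives phase = ±pi/2, and since phase/sin(phase) is even the sign is immaterial: L = (phase/sin(phase)) * <R>_2 = (pi/2) * <R>_2.
Answer: pi/2*e13


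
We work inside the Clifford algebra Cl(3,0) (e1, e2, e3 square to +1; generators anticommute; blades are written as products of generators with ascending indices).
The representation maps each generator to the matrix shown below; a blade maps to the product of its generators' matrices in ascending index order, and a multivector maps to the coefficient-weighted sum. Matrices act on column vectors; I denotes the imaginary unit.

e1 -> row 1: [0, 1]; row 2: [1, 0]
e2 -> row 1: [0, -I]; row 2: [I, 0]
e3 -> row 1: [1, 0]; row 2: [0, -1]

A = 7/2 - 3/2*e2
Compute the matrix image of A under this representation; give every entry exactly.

M = (7/2)*1 + (-3/2)*rho(e2), summed entrywise (1 is the identity matrix):
Answer: row 1: [7/2, 3*I/2]; row 2: [-3*I/2, 7/2]


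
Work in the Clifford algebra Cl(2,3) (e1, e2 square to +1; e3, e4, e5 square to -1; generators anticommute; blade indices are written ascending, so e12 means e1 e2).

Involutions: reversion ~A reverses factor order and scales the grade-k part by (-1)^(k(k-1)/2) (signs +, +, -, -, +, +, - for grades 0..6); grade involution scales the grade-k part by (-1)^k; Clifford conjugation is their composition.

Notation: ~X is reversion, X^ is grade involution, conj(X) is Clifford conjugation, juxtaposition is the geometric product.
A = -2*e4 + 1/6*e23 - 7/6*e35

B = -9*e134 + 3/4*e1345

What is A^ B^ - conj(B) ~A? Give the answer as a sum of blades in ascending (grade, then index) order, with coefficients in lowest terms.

first term: -18*e13 - 7/8*e14 - 3/2*e124 - 3/2*e135 + 21/2*e145 - 1/8*e1245
second term: -18*e13 + 7/8*e14 + 3/2*e124 - 3/2*e135 - 21/2*e145 - 1/8*e1245
Answer: -7/4*e14 - 3*e124 + 21*e145


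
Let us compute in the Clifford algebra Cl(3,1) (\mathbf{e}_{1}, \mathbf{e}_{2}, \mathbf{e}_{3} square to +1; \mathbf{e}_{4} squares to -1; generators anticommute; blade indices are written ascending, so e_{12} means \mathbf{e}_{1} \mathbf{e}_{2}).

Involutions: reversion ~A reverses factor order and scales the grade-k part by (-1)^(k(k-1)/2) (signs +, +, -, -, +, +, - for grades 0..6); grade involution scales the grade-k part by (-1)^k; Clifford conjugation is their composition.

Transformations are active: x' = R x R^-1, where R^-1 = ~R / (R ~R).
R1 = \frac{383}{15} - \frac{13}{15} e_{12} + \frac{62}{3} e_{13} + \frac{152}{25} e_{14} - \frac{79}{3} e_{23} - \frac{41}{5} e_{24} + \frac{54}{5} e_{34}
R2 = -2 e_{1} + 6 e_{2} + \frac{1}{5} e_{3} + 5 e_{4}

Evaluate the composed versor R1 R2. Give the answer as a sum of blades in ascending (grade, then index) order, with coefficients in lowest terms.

Distribute over the terms of R2 (each basis-blade product reordered to ascending indices, repeated generators contracted through their squares):
R1 (-2 e_{1}) = -\frac{766}{15} e_{1} - \frac{26}{15} e_{2} + \frac{124}{3} e_{3} + \frac{304}{25} e_{4} + \frac{158}{3} e_{123} + \frac{82}{5} e_{124} - \frac{108}{5} e_{134}
R1 (6 e_{2}) = -\frac{26}{5} e_{1} + \frac{766}{5} e_{2} + 158 e_{3} + \frac{246}{5} e_{4} - 124 e_{123} - \frac{912}{25} e_{124} + \frac{324}{5} e_{234}
R1 (\frac{1}{5} e_{3}) = \frac{62}{15} e_{1} - \frac{79}{15} e_{2} + \frac{383}{75} e_{3} - \frac{54}{25} e_{4} - \frac{13}{75} e_{123} - \frac{152}{125} e_{134} + \frac{41}{25} e_{234}
R1 (5 e_{4}) = -\frac{152}{5} e_{1} + 41 e_{2} - 54 e_{3} + \frac{383}{3} e_{4} - \frac{13}{3} e_{124} + \frac{310}{3} e_{134} - \frac{395}{3} e_{234}
Summing the partial products and collecting blades:
Answer: -\frac{1238}{15} e_{1} + \frac{936}{5} e_{2} + \frac{3761}{25} e_{3} + \frac{2803}{15} e_{4} - \frac{5363}{75} e_{123} - \frac{1831}{75} e_{124} + \frac{30194}{375} e_{134} - \frac{4892}{75} e_{234}


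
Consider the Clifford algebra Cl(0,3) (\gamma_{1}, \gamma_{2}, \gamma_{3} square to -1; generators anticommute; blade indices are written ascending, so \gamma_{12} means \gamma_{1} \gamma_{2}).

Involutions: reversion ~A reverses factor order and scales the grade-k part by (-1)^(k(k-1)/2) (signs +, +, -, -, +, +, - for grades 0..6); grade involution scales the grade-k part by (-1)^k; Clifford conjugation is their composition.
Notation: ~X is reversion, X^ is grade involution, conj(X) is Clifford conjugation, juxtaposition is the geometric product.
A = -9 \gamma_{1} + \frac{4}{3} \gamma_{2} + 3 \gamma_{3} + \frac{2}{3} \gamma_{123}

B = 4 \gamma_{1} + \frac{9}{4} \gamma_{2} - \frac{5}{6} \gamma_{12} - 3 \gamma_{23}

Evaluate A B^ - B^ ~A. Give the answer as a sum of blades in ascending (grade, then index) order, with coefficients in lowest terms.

first term: -33 + \frac{8}{9} \gamma_{1} - \frac{33}{2} \gamma_{2} + \frac{41}{9} \gamma_{3} + \frac{307}{12} \gamma_{12} + \frac{21}{2} \gamma_{13} + \frac{113}{12} \gamma_{23} + \frac{49}{2} \gamma_{123}
second term: -33 - \frac{8}{9} \gamma_{1} + \frac{33}{2} \gamma_{2} - \frac{41}{9} \gamma_{3} - \frac{307}{12} \gamma_{12} - \frac{21}{2} \gamma_{13} - \frac{113}{12} \gamma_{23} + \frac{49}{2} \gamma_{123}
Answer: \frac{16}{9} \gamma_{1} - 33 \gamma_{2} + \frac{82}{9} \gamma_{3} + \frac{307}{6} \gamma_{12} + 21 \gamma_{13} + \frac{113}{6} \gamma_{23}


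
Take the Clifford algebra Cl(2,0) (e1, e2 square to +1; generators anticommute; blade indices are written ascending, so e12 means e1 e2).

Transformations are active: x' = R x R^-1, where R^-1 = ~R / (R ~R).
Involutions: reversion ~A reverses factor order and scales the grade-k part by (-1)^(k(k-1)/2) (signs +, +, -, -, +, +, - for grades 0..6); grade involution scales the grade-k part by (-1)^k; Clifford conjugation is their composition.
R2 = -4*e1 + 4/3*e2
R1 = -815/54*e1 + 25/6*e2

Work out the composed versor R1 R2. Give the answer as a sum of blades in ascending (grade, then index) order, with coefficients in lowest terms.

Distribute over the terms of R1 (each basis-blade product reordered to ascending indices, repeated generators contracted through their squares):
(-815/54*e1) R2 = 1630/27 - 1630/81*e12
(25/6*e2) R2 = 50/9 + 50/3*e12
Summing the partial products and collecting blades:
Answer: 1780/27 - 280/81*e12


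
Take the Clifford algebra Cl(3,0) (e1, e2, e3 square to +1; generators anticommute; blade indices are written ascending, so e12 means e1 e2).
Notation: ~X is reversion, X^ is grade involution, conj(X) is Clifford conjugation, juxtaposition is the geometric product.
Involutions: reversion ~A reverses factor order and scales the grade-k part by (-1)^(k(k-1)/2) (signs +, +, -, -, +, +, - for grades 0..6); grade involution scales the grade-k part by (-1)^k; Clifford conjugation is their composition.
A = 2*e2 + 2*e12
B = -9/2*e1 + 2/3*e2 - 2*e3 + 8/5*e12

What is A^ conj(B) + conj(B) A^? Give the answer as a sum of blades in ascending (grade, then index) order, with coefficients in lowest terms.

first term: 68/15 - 68/15*e1 - 9*e2 + 9*e12 - 4*e23 + 4*e123
second term: 68/15 + 68/15*e1 + 9*e2 - 9*e12 + 4*e23 + 4*e123
Answer: 136/15 + 8*e123


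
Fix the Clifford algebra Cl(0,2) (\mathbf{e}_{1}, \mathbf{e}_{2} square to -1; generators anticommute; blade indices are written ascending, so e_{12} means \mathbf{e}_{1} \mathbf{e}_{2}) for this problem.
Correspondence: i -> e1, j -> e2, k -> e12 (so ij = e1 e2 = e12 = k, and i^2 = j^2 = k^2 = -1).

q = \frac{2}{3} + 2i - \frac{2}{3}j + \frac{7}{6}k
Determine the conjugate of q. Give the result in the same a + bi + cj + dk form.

In blades: q = \frac{2}{3} + 2 e_{1} - \frac{2}{3} e_{2} + \frac{7}{6} e_{12}.
Conjugation here is Clifford conjugation: the scalar is fixed and the grade-1 and grade-2 blades all flip sign, giving \frac{2}{3} - 2 e_{1} + \frac{2}{3} e_{2} - \frac{7}{6} e_{12}; translating back:
Answer: \frac{2}{3} - 2i + \frac{2}{3}j - \frac{7}{6}k


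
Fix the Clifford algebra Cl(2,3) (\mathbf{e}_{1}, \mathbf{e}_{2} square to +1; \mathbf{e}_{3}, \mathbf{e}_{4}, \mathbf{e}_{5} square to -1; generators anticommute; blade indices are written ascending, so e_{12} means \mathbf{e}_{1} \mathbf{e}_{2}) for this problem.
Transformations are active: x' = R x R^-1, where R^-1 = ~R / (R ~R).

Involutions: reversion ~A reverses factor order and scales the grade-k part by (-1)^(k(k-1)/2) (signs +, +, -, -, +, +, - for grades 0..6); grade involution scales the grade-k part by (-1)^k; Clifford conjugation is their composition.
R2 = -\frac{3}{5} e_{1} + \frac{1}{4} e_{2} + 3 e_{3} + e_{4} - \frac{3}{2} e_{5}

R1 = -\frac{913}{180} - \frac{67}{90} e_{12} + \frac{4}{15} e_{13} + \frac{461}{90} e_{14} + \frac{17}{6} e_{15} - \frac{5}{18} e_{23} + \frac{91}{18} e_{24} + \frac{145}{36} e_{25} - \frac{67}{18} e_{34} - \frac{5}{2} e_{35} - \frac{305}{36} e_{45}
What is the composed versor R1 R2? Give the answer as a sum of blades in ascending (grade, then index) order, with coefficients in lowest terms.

Distribute over the terms of R2 (each basis-blade product reordered to ascending indices, repeated generators contracted through their squares):
R1 (-\frac{3}{5} e_{1}) = \frac{913}{300} e_{1} - \frac{67}{150} e_{2} + \frac{4}{25} e_{3} + \frac{461}{150} e_{4} + \frac{17}{10} e_{5} + \frac{1}{6} e_{123} - \frac{91}{30} e_{124} - \frac{29}{12} e_{125} + \frac{67}{30} e_{134} + \frac{3}{2} e_{135} + \frac{61}{12} e_{145}
R1 (\frac{1}{4} e_{2}) = -\frac{67}{360} e_{1} - \frac{913}{720} e_{2} + \frac{5}{72} e_{3} - \frac{91}{72} e_{4} - \frac{145}{144} e_{5} - \frac{1}{15} e_{123} - \frac{461}{360} e_{124} - \frac{17}{24} e_{125} - \frac{67}{72} e_{234} - \frac{5}{8} e_{235} - \frac{305}{144} e_{245}
R1 (3 e_{3}) = -\frac{4}{5} e_{1} + \frac{5}{6} e_{2} - \frac{913}{60} e_{3} - \frac{67}{6} e_{4} - \frac{15}{2} e_{5} - \frac{67}{30} e_{123} - \frac{461}{30} e_{134} - \frac{17}{2} e_{135} - \frac{91}{6} e_{234} - \frac{145}{12} e_{235} - \frac{305}{12} e_{345}
R1 (e_{4}) = -\frac{461}{90} e_{1} - \frac{91}{18} e_{2} + \frac{67}{18} e_{3} - \frac{913}{180} e_{4} - \frac{305}{36} e_{5} - \frac{67}{90} e_{124} + \frac{4}{15} e_{134} - \frac{17}{6} e_{145} - \frac{5}{18} e_{234} - \frac{145}{36} e_{245} + \frac{5}{2} e_{345}
R1 (-\frac{3}{2} e_{5}) = \frac{17}{4} e_{1} + \frac{145}{24} e_{2} - \frac{15}{4} e_{3} - \frac{305}{24} e_{4} + \frac{913}{120} e_{5} + \frac{67}{60} e_{125} - \frac{2}{5} e_{135} - \frac{461}{60} e_{145} + \frac{5}{12} e_{235} - \frac{91}{12} e_{245} + \frac{67}{12} e_{345}
Summing the partial products and collecting blades:
Answer: \frac{237}{200} e_{1} + \frac{377}{3600} e_{2} - \frac{3003}{200} e_{3} - \frac{6106}{225} e_{4} - \frac{1841}{240} e_{5} - \frac{32}{15} e_{123} - \frac{607}{120} e_{124} - \frac{241}{120} e_{125} - \frac{193}{15} e_{134} - \frac{37}{5} e_{135} - \frac{163}{30} e_{145} - \frac{131}{8} e_{234} - \frac{295}{24} e_{235} - \frac{659}{48} e_{245} - \frac{52}{3} e_{345}


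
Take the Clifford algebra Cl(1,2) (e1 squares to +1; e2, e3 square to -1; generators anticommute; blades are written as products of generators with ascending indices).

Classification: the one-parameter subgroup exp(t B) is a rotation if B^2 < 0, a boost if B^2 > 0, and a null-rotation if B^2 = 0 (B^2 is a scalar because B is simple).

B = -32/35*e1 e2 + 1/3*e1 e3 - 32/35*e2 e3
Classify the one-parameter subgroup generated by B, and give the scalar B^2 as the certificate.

B^2 term by term: the squares give (-32/35)^2*(e1 e2)^2 + (1/3)^2*(e1 e3)^2 + (-32/35)^2*(e2 e3)^2 = 1024/1225*(+1) + 1/9*(+1) + 1024/1225*(-1) = 1/9 (each basis 2-blade squares to minus the product of its generators' squares); cross terms between blades sharing an index anticommute and cancel. So B^2 = 1/9.
Answer: boost, certificate B^2 = 1/9. One invariant decides it: the square 1/9 survives every conjugation, and its sign is exactly the classification.


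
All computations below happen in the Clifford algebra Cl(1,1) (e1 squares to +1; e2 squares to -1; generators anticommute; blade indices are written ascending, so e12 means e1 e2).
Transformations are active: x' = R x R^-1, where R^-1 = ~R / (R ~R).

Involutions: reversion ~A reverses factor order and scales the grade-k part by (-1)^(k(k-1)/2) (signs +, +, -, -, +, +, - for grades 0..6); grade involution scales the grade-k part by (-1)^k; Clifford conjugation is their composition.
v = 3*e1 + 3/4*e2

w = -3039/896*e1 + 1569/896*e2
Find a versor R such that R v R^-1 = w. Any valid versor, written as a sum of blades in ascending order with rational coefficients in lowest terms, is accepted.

Reasoning: v^2 = w^2 = 135/16 since conjugation preserves the quadratic form; R = v + w = -351/896*e1 + 2241/896*e2 is then valid when invertible, keeping its own part and reversing (v - w)/2.
Answer: -351/896*e1 + 2241/896*e2


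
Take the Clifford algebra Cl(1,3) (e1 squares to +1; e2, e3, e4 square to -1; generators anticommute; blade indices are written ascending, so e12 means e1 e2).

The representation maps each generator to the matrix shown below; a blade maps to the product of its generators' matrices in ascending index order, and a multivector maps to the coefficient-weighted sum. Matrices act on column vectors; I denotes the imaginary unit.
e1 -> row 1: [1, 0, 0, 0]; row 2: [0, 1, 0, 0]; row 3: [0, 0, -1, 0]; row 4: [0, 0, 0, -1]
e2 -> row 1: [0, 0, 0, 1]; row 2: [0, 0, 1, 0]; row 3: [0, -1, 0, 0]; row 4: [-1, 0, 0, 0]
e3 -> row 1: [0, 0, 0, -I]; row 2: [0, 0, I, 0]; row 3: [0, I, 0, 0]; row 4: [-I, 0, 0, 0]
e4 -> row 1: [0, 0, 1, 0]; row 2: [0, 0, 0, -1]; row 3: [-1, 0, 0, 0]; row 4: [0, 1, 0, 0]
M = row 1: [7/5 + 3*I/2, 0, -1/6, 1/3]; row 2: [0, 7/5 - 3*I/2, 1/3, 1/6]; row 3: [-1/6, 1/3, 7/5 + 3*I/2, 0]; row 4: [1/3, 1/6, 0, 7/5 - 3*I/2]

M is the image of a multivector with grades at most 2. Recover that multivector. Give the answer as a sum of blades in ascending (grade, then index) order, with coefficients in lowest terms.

Method: the blade images are trace-orthogonal — tr(rho(e_A) rho(e_B)^-1) = 4 if A = B and 0 otherwise — and rho(e_A)^-1 = (e_A)^2 * rho(e_A) with (e_A)^2 = +1 or -1, so the coefficient of e_A in the preimage is (e_A)^2 * tr(M rho(e_A))/4.
Nonzero projections over blades of grade <= 2: 1: (1)^2 = +1, tr(M 1) = 28/5, coefficient 7/5; e12: (e12)^2 = +1, tr(M rho(e12)) = 4/3, coefficient 1/3; e14: (e14)^2 = +1, tr(M rho(e14)) = -2/3, coefficient -1/6; e23: (e23)^2 = -1, tr(M rho(e23)) = 6, coefficient -3/2. Every other blade of grade <= 2 projects to 0.
Answer: 7/5 + 1/3*e12 - 1/6*e14 - 3/2*e23


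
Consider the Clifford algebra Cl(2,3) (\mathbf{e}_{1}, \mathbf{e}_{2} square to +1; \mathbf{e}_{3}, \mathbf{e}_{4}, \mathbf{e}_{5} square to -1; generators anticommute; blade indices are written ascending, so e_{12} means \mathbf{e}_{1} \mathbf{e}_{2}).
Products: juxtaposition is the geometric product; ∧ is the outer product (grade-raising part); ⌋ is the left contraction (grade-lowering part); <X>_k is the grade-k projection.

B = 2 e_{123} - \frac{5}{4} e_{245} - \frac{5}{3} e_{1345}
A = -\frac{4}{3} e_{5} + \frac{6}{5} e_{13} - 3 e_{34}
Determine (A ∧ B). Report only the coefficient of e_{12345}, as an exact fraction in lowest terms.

step 1: \frac{8}{3} e_{1235} + \frac{3}{2} e_{12345}
Answer: \frac{3}{2}


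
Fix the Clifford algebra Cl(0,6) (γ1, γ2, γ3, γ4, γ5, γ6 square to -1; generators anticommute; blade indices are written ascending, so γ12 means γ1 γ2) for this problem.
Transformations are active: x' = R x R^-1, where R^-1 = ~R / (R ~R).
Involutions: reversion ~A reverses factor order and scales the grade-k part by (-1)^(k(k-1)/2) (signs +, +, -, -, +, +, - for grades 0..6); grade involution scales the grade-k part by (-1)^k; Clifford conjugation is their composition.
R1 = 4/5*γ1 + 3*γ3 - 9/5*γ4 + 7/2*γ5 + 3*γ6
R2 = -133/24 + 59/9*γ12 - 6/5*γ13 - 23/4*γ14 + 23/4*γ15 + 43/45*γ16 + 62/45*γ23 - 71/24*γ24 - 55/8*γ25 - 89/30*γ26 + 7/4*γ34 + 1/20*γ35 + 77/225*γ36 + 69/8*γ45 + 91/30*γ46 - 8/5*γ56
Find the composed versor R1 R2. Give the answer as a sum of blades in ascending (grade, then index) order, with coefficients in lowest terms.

Distribute over the terms of R1 (each basis-blade product reordered to ascending indices, repeated generators contracted through their squares):
(4/5*γ1) R2 = -133/30*γ1 - 236/45*γ2 + 24/25*γ3 + 23/5*γ4 - 23/5*γ5 - 172/225*γ6 + 248/225*γ123 - 71/30*γ124 - 11/2*γ125 - 178/75*γ126 + 7/5*γ134 + 1/25*γ135 + 308/1125*γ136 + 69/10*γ145 + 182/75*γ146 - 32/25*γ156
(3*γ3) R2 = -18/5*γ1 + 62/15*γ2 - 133/8*γ3 - 21/4*γ4 - 3/20*γ5 - 77/75*γ6 + 59/3*γ123 + 69/4*γ134 - 69/4*γ135 - 43/15*γ136 + 71/8*γ234 + 165/8*γ235 + 89/10*γ236 + 207/8*γ345 + 91/10*γ346 - 24/5*γ356
(-9/5*γ4) R2 = 207/20*γ1 + 213/40*γ2 - 63/20*γ3 + 399/40*γ4 + 621/40*γ5 + 273/50*γ6 - 59/5*γ124 + 54/25*γ134 + 207/20*γ145 + 43/25*γ146 - 62/25*γ234 - 99/8*γ245 - 267/50*γ246 + 9/100*γ345 + 77/125*γ346 + 72/25*γ456
(7/2*γ5) R2 = 161/8*γ1 - 385/16*γ2 + 7/40*γ3 + 483/16*γ4 - 931/48*γ5 + 28/5*γ6 + 413/18*γ125 - 21/5*γ135 - 161/8*γ145 - 301/90*γ156 + 217/45*γ235 - 497/48*γ245 + 623/60*γ256 + 49/8*γ345 - 539/450*γ356 - 637/60*γ456
(3*γ6) R2 = 43/15*γ1 - 89/10*γ2 + 77/75*γ3 + 91/10*γ4 - 24/5*γ5 - 133/8*γ6 + 59/3*γ126 - 18/5*γ136 - 69/4*γ146 + 69/4*γ156 + 62/15*γ236 - 71/8*γ246 - 165/8*γ256 + 21/4*γ346 + 3/20*γ356 + 207/8*γ456
Summing the partial products and collecting blades:
Answer: 3037/120*γ1 - 20699/720*γ2 - 1321/75*γ3 + 3889/80*γ4 - 3221/240*γ5 - 13241/1800*γ6 + 4673/225*γ123 - 85/6*γ124 + 157/9*γ125 + 1297/75*γ126 + 2081/100*γ134 - 2141/100*γ135 - 6967/1125*γ136 - 23/8*γ145 - 3931/300*γ146 + 11363/900*γ156 + 1279/200*γ234 + 9161/360*γ235 + 391/30*γ236 - 1091/48*γ245 - 2843/200*γ246 - 1229/120*γ256 + 3209/100*γ345 + 7483/500*γ346 - 5263/900*γ356 + 10883/600*γ456


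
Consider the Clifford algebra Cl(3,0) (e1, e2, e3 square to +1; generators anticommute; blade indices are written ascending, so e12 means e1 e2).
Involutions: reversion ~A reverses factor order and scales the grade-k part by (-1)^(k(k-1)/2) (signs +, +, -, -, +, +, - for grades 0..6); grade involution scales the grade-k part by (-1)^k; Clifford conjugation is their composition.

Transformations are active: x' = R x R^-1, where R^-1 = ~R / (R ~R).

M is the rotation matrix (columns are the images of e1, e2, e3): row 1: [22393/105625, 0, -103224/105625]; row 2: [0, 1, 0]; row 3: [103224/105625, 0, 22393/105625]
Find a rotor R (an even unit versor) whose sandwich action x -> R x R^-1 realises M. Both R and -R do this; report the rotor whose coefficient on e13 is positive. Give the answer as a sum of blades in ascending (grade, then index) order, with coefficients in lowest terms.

Method: write R = a + b12*e12 + b13*e13 + b23*e23 with a^2 + b12^2 + b13^2 + b23^2 = 1 (so R^-1 = ~R). Expanding the columns R e_j ~R gives tr M = 4a^2 - 1 and, from the antisymmetric part, M21 - M12 = -4a*b12, M13 - M31 = 4a*b13, M32 - M23 = -4a*b23.
Here tr M = 150411/105625, so a^2 = (1 + tr M)/4 = 64009/105625 and a = ±253/325. Taking a = 253/325: M21 - M12 = 0, M13 - M31 = -206448/105625, M32 - M23 = 0, giving b12 = 0, b13 = -204/325, b23 = 0, i.e. R = 253/325 - 204/325*e13.
Its e13 coefficient is negative, so report the other preimage -R.
Answer: -253/325 + 204/325*e13. Uniqueness: Spin(3) -> SO(3) maps R and -R to the same rotation of trace 150411/105625; fixing the sign of the e13 coefficient removes the ambiguity.


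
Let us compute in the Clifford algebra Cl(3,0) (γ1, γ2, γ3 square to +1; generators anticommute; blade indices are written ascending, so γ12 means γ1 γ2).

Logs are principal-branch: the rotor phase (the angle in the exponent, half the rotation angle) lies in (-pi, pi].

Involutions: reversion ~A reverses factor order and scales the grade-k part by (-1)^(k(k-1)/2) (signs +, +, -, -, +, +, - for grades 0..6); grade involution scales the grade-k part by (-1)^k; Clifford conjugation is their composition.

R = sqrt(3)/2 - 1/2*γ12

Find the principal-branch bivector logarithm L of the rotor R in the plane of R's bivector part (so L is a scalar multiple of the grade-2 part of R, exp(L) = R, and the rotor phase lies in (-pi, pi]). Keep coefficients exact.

The scalar part of R is sqrt(3)/2, which fixes the principal-branch rotor phase; the unit plane is then the bivector part divided by the sine of that phase, and L is that plane scaled by the phase.
Concretely: cos(phase) = sqrt(3)/2 gives phase = ±pi/6, and since phase/sin(phase) is even the sign is immaterial: L = (phase/sin(phase)) * <R>_2 = (pi/3) * <R>_2.
Answer: -pi/6*γ12
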